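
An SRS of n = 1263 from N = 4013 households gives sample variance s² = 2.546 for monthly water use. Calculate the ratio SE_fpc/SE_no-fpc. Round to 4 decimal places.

f = n/N = 1263/4013 = 0.31472714.
SE_no-fpc = √(s²/n) = 0.044898055; SE_fpc = √((1−f)s²/n) = 0.037167153.
Ratio = √(1−f) = 0.82781209.

0.8278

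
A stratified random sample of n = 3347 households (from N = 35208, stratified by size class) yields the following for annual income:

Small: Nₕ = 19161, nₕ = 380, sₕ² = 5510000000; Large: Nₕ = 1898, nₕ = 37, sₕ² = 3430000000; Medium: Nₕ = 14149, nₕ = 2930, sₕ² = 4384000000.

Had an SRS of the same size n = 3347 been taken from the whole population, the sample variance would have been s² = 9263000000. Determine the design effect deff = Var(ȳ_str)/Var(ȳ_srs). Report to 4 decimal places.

Var(ȳ_str) = Σ Wₕ²(1−fₕ)sₕ²/nₕ with Wₕ = Nₕ/35208:
  Small: (19161/35208)²·(1−380/19161)·5510000000/380 = 4.2094192 × 10^6
  Large: (1898/35208)²·(1−37/1898)·3430000000/37 = 264151
  Medium: (14149/35208)²·(1−2930/14149)·4384000000/2930 = 191602.03
  → Var(ȳ_str) = 4.6651722 × 10^6.
Var(ȳ_srs) = (1 − 3347/35208)·9263000000/3347 = 2.5044594 × 10^6.
deff = (4.6651722 × 10^6) / (2.5044594 × 10^6) = 1.8627.

1.8627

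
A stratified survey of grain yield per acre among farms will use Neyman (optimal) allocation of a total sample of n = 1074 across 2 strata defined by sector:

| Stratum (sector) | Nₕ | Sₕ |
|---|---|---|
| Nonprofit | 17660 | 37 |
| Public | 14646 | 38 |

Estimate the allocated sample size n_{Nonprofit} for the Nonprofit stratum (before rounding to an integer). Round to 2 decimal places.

579.99

Neyman allocation: nₕ = n·NₕSₕ / Σⱼ NⱼSⱼ.
Σ NⱼSⱼ = 17660·37 + 14646·38 = 1.209968 × 10^6.
n_{Nonprofit} = 1074·17660·37 / (1.209968 × 10^6) = 579.99.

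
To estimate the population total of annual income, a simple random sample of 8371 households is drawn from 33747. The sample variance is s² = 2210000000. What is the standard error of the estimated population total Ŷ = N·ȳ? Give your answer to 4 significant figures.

1.504 × 10^7

Var(Ŷ) = N²·Var(ȳ) = N²·(1 − n/N)·s²/n.
f = 8371/33747 = 0.24805168; Var(ȳ) = 0.75194832·2210000000/8371 = 198519.39.
Var(Ŷ) = 33747² · 198519.39 = 2.2608579 × 10^14.
SE(Ŷ) = √(2.2608579 × 10^14) = 1.504 × 10^7.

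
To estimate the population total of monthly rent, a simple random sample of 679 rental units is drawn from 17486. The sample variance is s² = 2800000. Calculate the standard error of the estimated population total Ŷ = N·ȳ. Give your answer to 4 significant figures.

1.101 × 10^6

Var(Ŷ) = N²·Var(ȳ) = N²·(1 − n/N)·s²/n.
f = 679/17486 = 0.03883106; Var(ȳ) = 0.96116894·2800000/679 = 3963.5832.
Var(Ŷ) = 17486² · 3963.5832 = 1.211906 × 10^12.
SE(Ŷ) = √(1.211906 × 10^12) = 1.101 × 10^6.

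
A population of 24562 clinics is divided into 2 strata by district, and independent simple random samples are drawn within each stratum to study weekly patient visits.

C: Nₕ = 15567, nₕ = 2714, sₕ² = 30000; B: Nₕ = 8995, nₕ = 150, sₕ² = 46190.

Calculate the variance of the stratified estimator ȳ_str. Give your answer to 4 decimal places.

44.2756

Var(ȳ_str) = Σₕ Wₕ²(1 − fₕ)sₕ²/nₕ with Wₕ = Nₕ/N, N = 24562.
C: Wₕ = 0.63378389; term = 0.63378389²·(1 − 0.17434316)·30000/2714 = 3.6660078.
B: Wₕ = 0.36621611; term = 0.36621611²·(1 − 0.01667593)·46190/150 = 40.609557.
Sum = 44.275565.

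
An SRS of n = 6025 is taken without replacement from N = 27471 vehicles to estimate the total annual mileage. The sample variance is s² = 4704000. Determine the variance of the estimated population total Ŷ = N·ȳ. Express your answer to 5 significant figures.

4.5997 × 10^11

Var(Ŷ) = N²·Var(ȳ) = N²·(1 − n/N)·s²/n.
f = 6025/27471 = 0.21932219; Var(ȳ) = 0.78067781·4704000/6025 = 609.51177.
Var(Ŷ) = 27471² · 609.51177 = 4.5997162 × 10^11.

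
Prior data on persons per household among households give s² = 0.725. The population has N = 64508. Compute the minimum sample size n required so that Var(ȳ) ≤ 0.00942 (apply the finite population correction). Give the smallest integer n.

Without fpc, n₀ = s²/D = 0.725/0.00942 = 76.9639.
With fpc, (1 − n/N)·s²/n ≤ D requires n ≥ n₀/(1 + n₀/N) = 76.9639/(1 + 76.9639/64508) = 76.8722.
Rounding up, n = 77.

77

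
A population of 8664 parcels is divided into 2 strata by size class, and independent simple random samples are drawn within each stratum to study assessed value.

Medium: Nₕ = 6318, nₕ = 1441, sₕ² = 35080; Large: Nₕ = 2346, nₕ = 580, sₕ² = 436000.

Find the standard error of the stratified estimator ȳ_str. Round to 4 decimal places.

Var(ȳ_str) = Σₕ Wₕ²(1 − fₕ)sₕ²/nₕ with Wₕ = Nₕ/N, N = 8664.
Medium: Wₕ = 0.72922438; term = 0.72922438²·(1 − 0.22807851)·35080/1441 = 9.9928897.
Large: Wₕ = 0.27077562; term = 0.27077562²·(1 − 0.24722933)·436000/580 = 41.489702.
Sum = 51.482592.
SE = √(51.482592) = 7.1751.

7.1751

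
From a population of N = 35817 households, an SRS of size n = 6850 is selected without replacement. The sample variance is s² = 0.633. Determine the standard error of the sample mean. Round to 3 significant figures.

Under SRS without replacement, Var(ȳ) = (1 − f)·s²/n with f = n/N = 6850/35817 = 0.19124997.
Var(ȳ) = (1 − 0.19124997)·0.633/6850 = 0.80875003·9.2408759 × 10^-5 = 7.4735587 × 10^-5.
SE(ȳ) = √(7.4735587 × 10^-5) = 0.00864.

0.00864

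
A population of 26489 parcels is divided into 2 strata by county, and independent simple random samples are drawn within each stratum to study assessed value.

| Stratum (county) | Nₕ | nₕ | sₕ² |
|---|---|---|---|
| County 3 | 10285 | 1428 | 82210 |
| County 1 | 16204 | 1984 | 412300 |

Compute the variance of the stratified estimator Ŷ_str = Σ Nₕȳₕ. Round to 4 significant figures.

Var(Ŷ_str) = Σₕ Nₕ²(1 − fₕ)sₕ²/nₕ.
County 3: 10285²·(1 − 1428/10285)·82210/1428 = 5.2442982 × 10^9.
County 1: 16204²·(1 − 1984/16204)·412300/1984 = 4.7884339 × 10^10.
Sum = 5.3128637 × 10^10.

5.313 × 10^10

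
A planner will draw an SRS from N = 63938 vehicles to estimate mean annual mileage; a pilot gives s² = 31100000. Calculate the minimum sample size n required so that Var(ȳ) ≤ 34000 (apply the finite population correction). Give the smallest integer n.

902

Without fpc, n₀ = s²/D = 31100000/34000 = 914.7059.
With fpc, (1 − n/N)·s²/n ≤ D requires n ≥ n₀/(1 + n₀/N) = 914.7059/(1 + 914.7059/63938) = 901.8046.
Rounding up, n = 902.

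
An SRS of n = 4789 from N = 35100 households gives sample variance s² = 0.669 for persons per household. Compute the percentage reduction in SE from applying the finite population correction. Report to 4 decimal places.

7.0720

f = n/N = 4789/35100 = 0.13643875.
SE_no-fpc = √(s²/n) = 0.01181927; SE_fpc = √((1−f)s²/n) = 0.01098341.
Ratio = √(1−f) = 0.92927997. Reduction = 100·(1 − 0.92927997) = 7.0720%.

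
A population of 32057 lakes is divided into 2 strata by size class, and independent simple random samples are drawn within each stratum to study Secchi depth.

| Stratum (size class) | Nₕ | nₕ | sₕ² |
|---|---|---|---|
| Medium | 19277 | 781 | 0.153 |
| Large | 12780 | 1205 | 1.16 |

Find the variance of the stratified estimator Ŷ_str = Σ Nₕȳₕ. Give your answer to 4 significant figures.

212300

Var(Ŷ_str) = Σₕ Nₕ²(1 − fₕ)sₕ²/nₕ.
Medium: 19277²·(1 − 781/19277)·0.153/781 = 69848.593.
Large: 12780²·(1 − 1205/12780)·1.16/1205 = 142404.2.
Sum = 212252.79.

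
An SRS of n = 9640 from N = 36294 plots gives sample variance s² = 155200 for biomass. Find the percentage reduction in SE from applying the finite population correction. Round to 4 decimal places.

14.3034

f = n/N = 9640/36294 = 0.26560864.
SE_no-fpc = √(s²/n) = 4.0124288; SE_fpc = √((1−f)s²/n) = 3.4385166.
Ratio = √(1−f) = 0.85696637. Reduction = 100·(1 − 0.85696637) = 14.3034%.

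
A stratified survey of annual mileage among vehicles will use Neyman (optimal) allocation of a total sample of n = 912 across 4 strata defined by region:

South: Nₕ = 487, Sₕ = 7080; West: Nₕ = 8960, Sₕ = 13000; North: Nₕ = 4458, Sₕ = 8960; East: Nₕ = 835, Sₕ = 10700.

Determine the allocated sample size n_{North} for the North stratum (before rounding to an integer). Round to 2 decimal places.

215.80

Neyman allocation: nₕ = n·NₕSₕ / Σⱼ NⱼSⱼ.
Σ NⱼSⱼ = 487·7080 + 8960·13000 + 4458·8960 + 835·10700 = 1.6880614 × 10^8.
n_{North} = 912·4458·8960 / (1.6880614 × 10^8) = 215.80.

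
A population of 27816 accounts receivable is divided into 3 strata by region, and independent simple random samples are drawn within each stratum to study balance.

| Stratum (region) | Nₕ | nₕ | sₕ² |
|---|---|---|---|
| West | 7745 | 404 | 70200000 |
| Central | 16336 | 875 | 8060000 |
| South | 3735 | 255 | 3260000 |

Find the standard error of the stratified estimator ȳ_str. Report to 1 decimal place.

126.5

Var(ȳ_str) = Σₕ Wₕ²(1 − fₕ)sₕ²/nₕ with Wₕ = Nₕ/N, N = 27816.
West: Wₕ = 0.27843687; term = 0.27843687²·(1 − 0.05216269)·70200000/404 = 12768.593.
Central: Wₕ = 0.58728789; term = 0.58728789²·(1 − 0.05356268)·8060000/875 = 3006.9135.
South: Wₕ = 0.13427524; term = 0.13427524²·(1 − 0.06827309)·3260000/255 = 214.76223.
Sum = 15990.269.
SE = √(15990.269) = 126.5.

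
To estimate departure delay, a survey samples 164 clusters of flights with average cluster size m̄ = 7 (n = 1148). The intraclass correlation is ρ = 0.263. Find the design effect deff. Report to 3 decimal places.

deff = 1 + (7 − 1)·0.263 = 1 + 1.578 = 2.578.

2.578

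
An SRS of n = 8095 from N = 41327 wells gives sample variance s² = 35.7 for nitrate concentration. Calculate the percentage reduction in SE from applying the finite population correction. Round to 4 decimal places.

f = n/N = 8095/41327 = 0.19587679.
SE_no-fpc = √(s²/n) = 0.066408807; SE_fpc = √((1−f)s²/n) = 0.059550715.
Ratio = √(1−f) = 0.89672917. Reduction = 100·(1 − 0.89672917) = 10.3271%.

10.3271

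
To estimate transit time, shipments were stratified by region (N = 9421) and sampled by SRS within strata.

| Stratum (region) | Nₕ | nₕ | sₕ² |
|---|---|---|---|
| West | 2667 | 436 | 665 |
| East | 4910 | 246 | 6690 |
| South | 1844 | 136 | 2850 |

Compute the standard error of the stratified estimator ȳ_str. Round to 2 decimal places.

2.80

Var(ȳ_str) = Σₕ Wₕ²(1 − fₕ)sₕ²/nₕ with Wₕ = Nₕ/N, N = 9421.
West: Wₕ = 0.28309097; term = 0.28309097²·(1 − 0.16347957)·665/436 = 0.1022501.
East: Wₕ = 0.52117610; term = 0.52117610²·(1 − 0.05010183)·6690/246 = 7.0167667.
South: Wₕ = 0.19573294; term = 0.19573294²·(1 − 0.07375271)·2850/136 = 0.74363655.
Sum = 7.8626534.
SE = √(7.8626534) = 2.80.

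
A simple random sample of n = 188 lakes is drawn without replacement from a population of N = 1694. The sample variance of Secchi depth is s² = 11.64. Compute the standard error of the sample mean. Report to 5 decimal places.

Under SRS without replacement, Var(ȳ) = (1 − f)·s²/n with f = n/N = 188/1694 = 0.11097993.
Var(ȳ) = (1 − 0.11097993)·11.64/188 = 0.88902007·0.061914894 = 0.055043583.
SE(ȳ) = √(0.055043583) = 0.23461.

0.23461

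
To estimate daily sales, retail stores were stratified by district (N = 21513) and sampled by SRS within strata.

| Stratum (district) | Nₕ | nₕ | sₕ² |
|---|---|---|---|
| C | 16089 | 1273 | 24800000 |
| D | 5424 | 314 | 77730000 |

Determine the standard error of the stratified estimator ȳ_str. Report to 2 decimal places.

157.67

Var(ȳ_str) = Σₕ Wₕ²(1 − fₕ)sₕ²/nₕ with Wₕ = Nₕ/N, N = 21513.
C: Wₕ = 0.74787338; term = 0.74787338²·(1 − 0.07912238)·24800000/1273 = 10034.167.
D: Wₕ = 0.25212662; term = 0.25212662²·(1 − 0.05789086)·77730000/314 = 14825.101.
Sum = 24859.268.
SE = √(24859.268) = 157.67.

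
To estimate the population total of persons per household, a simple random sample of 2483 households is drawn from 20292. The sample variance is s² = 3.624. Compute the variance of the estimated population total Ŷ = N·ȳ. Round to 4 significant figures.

Var(Ŷ) = N²·Var(ȳ) = N²·(1 − n/N)·s²/n.
f = 2483/20292 = 0.12236349; Var(ȳ) = 0.87763651·3.624/2483 = 0.0012809322.
Var(Ŷ) = 20292² · 0.0012809322 = 527443.39.

527400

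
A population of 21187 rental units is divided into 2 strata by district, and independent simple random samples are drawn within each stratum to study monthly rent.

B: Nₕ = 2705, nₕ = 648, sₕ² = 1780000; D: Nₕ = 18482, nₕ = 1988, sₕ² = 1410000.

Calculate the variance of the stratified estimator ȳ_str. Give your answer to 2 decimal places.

515.71

Var(ȳ_str) = Σₕ Wₕ²(1 − fₕ)sₕ²/nₕ with Wₕ = Nₕ/N, N = 21187.
B: Wₕ = 0.12767263; term = 0.12767263²·(1 − 0.23955638)·1780000/648 = 34.049256.
D: Wₕ = 0.87232737; term = 0.87232737²·(1 − 0.10756412)·1410000/1988 = 481.65798.
Sum = 515.70724.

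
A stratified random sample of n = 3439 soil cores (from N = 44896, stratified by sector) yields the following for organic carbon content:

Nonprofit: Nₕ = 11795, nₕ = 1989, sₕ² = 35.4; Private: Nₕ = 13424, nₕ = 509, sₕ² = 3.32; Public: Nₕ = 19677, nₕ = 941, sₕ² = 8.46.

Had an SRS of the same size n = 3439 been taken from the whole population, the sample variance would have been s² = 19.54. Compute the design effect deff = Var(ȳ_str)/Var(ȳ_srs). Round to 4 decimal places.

0.6150

Var(ȳ_str) = Σ Wₕ²(1−fₕ)sₕ²/nₕ with Wₕ = Nₕ/44896:
  Nonprofit: (11795/44896)²·(1−1989/11795)·35.4/1989 = 0.0010212757
  Private: (13424/44896)²·(1−509/13424)·3.32/509 = 5.6102389 × 10^-4
  Public: (19677/44896)²·(1−941/19677)·8.46/941 = 0.0016443763
  → Var(ȳ_str) = 0.0032266759.
Var(ȳ_srs) = (1 − 3439/44896)·19.54/3439 = 0.0052466562.
deff = 0.0032266759 / 0.0052466562 = 0.6150.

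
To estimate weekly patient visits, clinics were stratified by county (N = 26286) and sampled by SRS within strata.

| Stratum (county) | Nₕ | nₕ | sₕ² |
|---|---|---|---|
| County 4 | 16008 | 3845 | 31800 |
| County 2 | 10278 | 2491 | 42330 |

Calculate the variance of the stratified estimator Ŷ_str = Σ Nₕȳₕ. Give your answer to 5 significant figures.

2.9704 × 10^9

Var(Ŷ_str) = Σₕ Nₕ²(1 − fₕ)sₕ²/nₕ.
County 4: 16008²·(1 − 3845/16008)·31800/3845 = 1.6103065 × 10^9.
County 2: 10278²·(1 − 2491/10278)·42330/2491 = 1.3600452 × 10^9.
Sum = 2.9703517 × 10^9.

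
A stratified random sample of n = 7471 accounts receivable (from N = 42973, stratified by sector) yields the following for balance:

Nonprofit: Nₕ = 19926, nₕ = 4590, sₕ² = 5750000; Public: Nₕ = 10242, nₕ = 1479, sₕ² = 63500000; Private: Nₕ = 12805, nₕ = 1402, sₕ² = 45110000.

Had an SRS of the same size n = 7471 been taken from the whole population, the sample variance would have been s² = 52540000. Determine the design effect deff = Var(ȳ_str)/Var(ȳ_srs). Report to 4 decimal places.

0.8327

Var(ȳ_str) = Σ Wₕ²(1−fₕ)sₕ²/nₕ with Wₕ = Nₕ/42973:
  Nonprofit: (19926/42973)²·(1−4590/19926)·5750000/4590 = 207.29844
  Public: (10242/42973)²·(1−1479/10242)·63500000/1479 = 2086.6605
  Private: (12805/42973)²·(1−1402/12805)·45110000/1402 = 2544.0883
  → Var(ȳ_str) = 4838.0472.
Var(ȳ_srs) = (1 − 7471/42973)·52540000/7471 = 5809.8976.
deff = 4838.0472 / 5809.8976 = 0.8327.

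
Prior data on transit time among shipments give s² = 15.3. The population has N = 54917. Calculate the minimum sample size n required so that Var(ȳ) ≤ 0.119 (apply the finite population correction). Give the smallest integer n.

Without fpc, n₀ = s²/D = 15.3/0.119 = 128.5714.
With fpc, (1 − n/N)·s²/n ≤ D requires n ≥ n₀/(1 + n₀/N) = 128.5714/(1 + 128.5714/54917) = 128.2711.
Rounding up, n = 129.

129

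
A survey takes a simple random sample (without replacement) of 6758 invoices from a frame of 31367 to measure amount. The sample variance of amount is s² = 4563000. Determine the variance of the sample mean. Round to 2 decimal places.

Under SRS without replacement, Var(ȳ) = (1 − f)·s²/n with f = n/N = 6758/31367 = 0.21544936.
Var(ȳ) = (1 − 0.21544936)·4563000/6758 = 0.78455064·675.19976 = 529.72841.

529.73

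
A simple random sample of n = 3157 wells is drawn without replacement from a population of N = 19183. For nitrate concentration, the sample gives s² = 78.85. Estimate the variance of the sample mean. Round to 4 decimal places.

0.0209

Under SRS without replacement, Var(ȳ) = (1 − f)·s²/n with f = n/N = 3157/19183 = 0.16457280.
Var(ȳ) = (1 − 0.16457280)·78.85/3157 = 0.83542720·0.024976243 = 0.020865833.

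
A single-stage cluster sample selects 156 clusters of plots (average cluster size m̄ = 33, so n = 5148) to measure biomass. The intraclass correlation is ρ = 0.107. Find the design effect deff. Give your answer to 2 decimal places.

4.42

deff = 1 + (33 − 1)·0.107 = 1 + 3.424 = 4.424.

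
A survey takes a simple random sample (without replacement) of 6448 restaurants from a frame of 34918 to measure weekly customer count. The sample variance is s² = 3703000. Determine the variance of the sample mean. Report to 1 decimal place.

468.2

Under SRS without replacement, Var(ȳ) = (1 − f)·s²/n with f = n/N = 6448/34918 = 0.18466121.
Var(ȳ) = (1 − 0.18466121)·3703000/6448 = 0.81533879·574.2866 = 468.23814.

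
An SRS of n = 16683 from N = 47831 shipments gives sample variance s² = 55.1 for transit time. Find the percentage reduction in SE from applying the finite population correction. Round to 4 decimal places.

19.3024

f = n/N = 16683/47831 = 0.34879053.
SE_no-fpc = √(s²/n) = 0.057469673; SE_fpc = √((1−f)s²/n) = 0.046376618.
Ratio = √(1−f) = 0.80697551. Reduction = 100·(1 − 0.80697551) = 19.3024%.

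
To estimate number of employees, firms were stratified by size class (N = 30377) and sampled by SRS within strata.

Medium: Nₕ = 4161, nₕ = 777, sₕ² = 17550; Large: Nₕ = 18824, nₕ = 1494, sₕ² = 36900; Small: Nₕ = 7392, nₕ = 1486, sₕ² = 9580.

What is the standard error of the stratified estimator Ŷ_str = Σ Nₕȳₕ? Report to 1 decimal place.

Var(Ŷ_str) = Σₕ Nₕ²(1 − fₕ)sₕ²/nₕ.
Medium: 4161²·(1 − 777/4161)·17550/777 = 3.1804178 × 10^8.
Large: 18824²·(1 − 1494/18824)·36900/1494 = 8.057239 × 10^9.
Small: 7392²·(1 − 1486/7392)·9580/1486 = 2.8145055 × 10^8.
Sum = 8.6567313 × 10^9.
SE = √(8.6567313 × 10^9) = 93041.6.

93041.6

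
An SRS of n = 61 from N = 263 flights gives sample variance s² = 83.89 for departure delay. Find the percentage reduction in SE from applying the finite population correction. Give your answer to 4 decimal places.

f = n/N = 61/263 = 0.23193916.
SE_no-fpc = √(s²/n) = 1.1727088; SE_fpc = √((1−f)s²/n) = 1.0277512.
Ratio = √(1−f) = 0.87639080. Reduction = 100·(1 − 0.87639080) = 12.3609%.

12.3609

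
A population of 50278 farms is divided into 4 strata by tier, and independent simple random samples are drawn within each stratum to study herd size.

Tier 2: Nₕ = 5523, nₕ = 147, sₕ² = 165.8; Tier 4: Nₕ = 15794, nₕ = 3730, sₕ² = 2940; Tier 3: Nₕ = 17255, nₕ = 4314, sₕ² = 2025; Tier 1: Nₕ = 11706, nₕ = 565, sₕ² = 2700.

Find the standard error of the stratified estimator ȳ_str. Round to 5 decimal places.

0.60055

Var(ȳ_str) = Σₕ Wₕ²(1 − fₕ)sₕ²/nₕ with Wₕ = Nₕ/N, N = 50278.
Tier 2: Wₕ = 0.10984924; term = 0.10984924²·(1 − 0.02661597)·165.8/147 = 0.013247853.
Tier 4: Wₕ = 0.31413342; term = 0.31413342²·(1 − 0.23616563)·2940/3730 = 0.059410878.
Tier 3: Wₕ = 0.34319185; term = 0.34319185²·(1 − 0.25001449)·2025/4314 = 0.041464048.
Tier 1: Wₕ = 0.23282549; term = 0.23282549²·(1 − 0.04826585)·2700/565 = 0.24654263.
Sum = 0.36066541.
SE = √(0.36066541) = 0.60055.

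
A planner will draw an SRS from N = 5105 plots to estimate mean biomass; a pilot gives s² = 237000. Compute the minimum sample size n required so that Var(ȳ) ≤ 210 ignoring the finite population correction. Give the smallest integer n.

1129

Without fpc, n₀ = s²/D = 237000/210 = 1128.5714.
Rounding up, n = 1129.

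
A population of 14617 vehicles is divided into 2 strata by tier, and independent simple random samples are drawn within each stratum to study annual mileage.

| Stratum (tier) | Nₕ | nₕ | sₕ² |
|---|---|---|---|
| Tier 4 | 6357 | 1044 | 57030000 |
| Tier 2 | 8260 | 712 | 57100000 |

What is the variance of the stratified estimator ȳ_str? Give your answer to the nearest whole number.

Var(ȳ_str) = Σₕ Wₕ²(1 − fₕ)sₕ²/nₕ with Wₕ = Nₕ/N, N = 14617.
Tier 4: Wₕ = 0.43490456; term = 0.43490456²·(1 − 0.16422841)·57030000/1044 = 8635.3194.
Tier 2: Wₕ = 0.56509544; term = 0.56509544²·(1 − 0.08619855)·57100000/712 = 23401.924.
Sum = 32037.243.

32037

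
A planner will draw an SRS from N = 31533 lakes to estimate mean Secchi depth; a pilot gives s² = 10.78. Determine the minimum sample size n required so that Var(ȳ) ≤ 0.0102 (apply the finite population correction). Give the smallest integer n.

Without fpc, n₀ = s²/D = 10.78/0.0102 = 1056.8627.
With fpc, (1 − n/N)·s²/n ≤ D requires n ≥ n₀/(1 + n₀/N) = 1056.8627/(1 + 1056.8627/31533) = 1022.5895.
Rounding up, n = 1023.

1023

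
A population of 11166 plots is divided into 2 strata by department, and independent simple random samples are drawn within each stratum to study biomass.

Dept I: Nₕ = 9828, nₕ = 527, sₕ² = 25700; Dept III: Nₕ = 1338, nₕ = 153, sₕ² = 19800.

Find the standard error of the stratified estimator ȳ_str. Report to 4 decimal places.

6.1155

Var(ȳ_str) = Σₕ Wₕ²(1 − fₕ)sₕ²/nₕ with Wₕ = Nₕ/N, N = 11166.
Dept I: Wₕ = 0.88017195; term = 0.88017195²·(1 − 0.05362230)·25700/527 = 35.753787.
Dept III: Wₕ = 0.11982805; term = 0.11982805²·(1 − 0.11434978)·19800/153 = 1.6457087.
Sum = 37.399496.
SE = √(37.399496) = 6.1155.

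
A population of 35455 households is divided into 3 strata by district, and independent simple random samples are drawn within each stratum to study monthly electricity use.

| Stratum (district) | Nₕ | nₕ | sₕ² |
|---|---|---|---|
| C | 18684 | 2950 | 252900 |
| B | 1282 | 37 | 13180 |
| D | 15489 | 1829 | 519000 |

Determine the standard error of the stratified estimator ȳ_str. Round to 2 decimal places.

Var(ȳ_str) = Σₕ Wₕ²(1 − fₕ)sₕ²/nₕ with Wₕ = Nₕ/N, N = 35455.
C: Wₕ = 0.52697786; term = 0.52697786²·(1 − 0.15788910)·252900/2950 = 20.048452.
B: Wₕ = 0.03615851; term = 0.03615851²·(1 − 0.02886115)·13180/37 = 0.45228906.
D: Wₕ = 0.43686363; term = 0.43686363²·(1 − 0.11808380)·519000/1829 = 47.760928.
Sum = 68.261669.
SE = √(68.261669) = 8.26.

8.26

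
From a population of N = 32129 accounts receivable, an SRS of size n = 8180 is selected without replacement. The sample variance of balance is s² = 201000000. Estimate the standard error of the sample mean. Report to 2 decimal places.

Under SRS without replacement, Var(ȳ) = (1 − f)·s²/n with f = n/N = 8180/32129 = 0.25459865.
Var(ȳ) = (1 − 0.25459865)·201000000/8180 = 0.74540135·24572.127 = 18316.097.
SE(ȳ) = √(18316.097) = 135.34.

135.34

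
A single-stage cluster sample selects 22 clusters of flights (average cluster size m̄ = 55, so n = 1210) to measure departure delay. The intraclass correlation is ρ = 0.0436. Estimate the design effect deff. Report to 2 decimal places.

3.35

deff = 1 + (55 − 1)·0.0436 = 1 + 2.3544 = 3.3544.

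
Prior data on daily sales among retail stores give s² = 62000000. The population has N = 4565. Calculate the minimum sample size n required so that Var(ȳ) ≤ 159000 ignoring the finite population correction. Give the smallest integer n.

Without fpc, n₀ = s²/D = 62000000/159000 = 389.9371.
Rounding up, n = 390.

390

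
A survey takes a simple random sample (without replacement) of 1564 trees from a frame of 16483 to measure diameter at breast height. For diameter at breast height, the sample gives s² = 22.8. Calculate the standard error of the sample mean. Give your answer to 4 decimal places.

Under SRS without replacement, Var(ȳ) = (1 − f)·s²/n with f = n/N = 1564/16483 = 0.09488564.
Var(ȳ) = (1 − 0.09488564)·22.8/1564 = 0.90511436·0.014578005 = 0.013194762.
SE(ȳ) = √(0.013194762) = 0.1149.

0.1149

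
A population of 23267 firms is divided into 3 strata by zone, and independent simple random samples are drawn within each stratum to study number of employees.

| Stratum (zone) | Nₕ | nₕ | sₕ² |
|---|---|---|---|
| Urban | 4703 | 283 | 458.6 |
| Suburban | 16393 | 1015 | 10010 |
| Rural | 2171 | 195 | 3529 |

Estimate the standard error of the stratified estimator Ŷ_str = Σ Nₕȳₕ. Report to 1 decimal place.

50965.3

Var(Ŷ_str) = Σₕ Nₕ²(1 − fₕ)sₕ²/nₕ.
Urban: 4703²·(1 − 283/4703)·458.6/283 = 3.3685645 × 10^7.
Suburban: 16393²·(1 − 1015/16393)·10010/1015 = 2.4861443 × 10^9.
Rural: 2171²·(1 − 195/2171)·3529/195 = 7.7636118 × 10^7.
Sum = 2.5974661 × 10^9.
SE = √(2.5974661 × 10^9) = 50965.3.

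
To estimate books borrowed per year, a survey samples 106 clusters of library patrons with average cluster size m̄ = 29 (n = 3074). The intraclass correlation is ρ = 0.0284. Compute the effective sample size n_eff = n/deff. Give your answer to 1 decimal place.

deff = 1 + (29 − 1)·0.0284 = 1 + 0.7952 = 1.7952.
n_eff = 3074 / 1.7952 = 1712.3.

1712.3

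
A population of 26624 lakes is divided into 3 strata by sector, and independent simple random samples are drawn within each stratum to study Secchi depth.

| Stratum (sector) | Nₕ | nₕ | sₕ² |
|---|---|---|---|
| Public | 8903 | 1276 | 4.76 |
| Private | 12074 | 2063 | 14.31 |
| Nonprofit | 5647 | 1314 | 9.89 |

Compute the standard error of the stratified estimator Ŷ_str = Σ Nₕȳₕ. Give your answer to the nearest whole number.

1130

Var(Ŷ_str) = Σₕ Nₕ²(1 − fₕ)sₕ²/nₕ.
Public: 8903²·(1 − 1276/8903)·4.76/1276 = 253306.54.
Private: 12074²·(1 − 2063/12074)·14.31/2063 = 838434.3.
Nonprofit: 5647²·(1 − 1314/5647)·9.89/1314 = 184165.13.
Sum = 1.275906 × 10^6.
SE = √(1.275906 × 10^6) = 1130.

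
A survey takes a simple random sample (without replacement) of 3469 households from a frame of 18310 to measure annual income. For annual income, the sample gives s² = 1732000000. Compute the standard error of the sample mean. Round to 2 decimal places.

Under SRS without replacement, Var(ȳ) = (1 − f)·s²/n with f = n/N = 3469/18310 = 0.18945931.
Var(ȳ) = (1 − 0.18945931)·1732000000/3469 = 0.81054069·499279.33 = 404686.21.
SE(ȳ) = √(404686.21) = 636.15.

636.15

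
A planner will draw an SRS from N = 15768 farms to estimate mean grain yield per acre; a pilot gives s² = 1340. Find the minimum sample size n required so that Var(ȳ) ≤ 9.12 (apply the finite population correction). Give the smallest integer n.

146

Without fpc, n₀ = s²/D = 1340/9.12 = 146.9298.
With fpc, (1 − n/N)·s²/n ≤ D requires n ≥ n₀/(1 + n₀/N) = 146.9298/(1 + 146.9298/15768) = 145.5733.
Rounding up, n = 146.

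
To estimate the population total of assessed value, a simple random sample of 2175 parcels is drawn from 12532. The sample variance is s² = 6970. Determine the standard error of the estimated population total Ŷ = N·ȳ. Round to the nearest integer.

Var(Ŷ) = N²·Var(ȳ) = N²·(1 − n/N)·s²/n.
f = 2175/12532 = 0.17355570; Var(ȳ) = 0.82644430·6970/2175 = 2.6484215.
Var(Ŷ) = 12532² · 2.6484215 = 4.1593731 × 10^8.
SE(Ŷ) = √(4.1593731 × 10^8) = 20395.

20395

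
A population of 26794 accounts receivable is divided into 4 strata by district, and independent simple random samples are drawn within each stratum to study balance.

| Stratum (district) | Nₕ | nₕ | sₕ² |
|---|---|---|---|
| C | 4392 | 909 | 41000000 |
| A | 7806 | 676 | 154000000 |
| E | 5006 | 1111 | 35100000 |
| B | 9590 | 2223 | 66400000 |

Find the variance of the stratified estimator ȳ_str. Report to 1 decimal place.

Var(ȳ_str) = Σₕ Wₕ²(1 − fₕ)sₕ²/nₕ with Wₕ = Nₕ/N, N = 26794.
C: Wₕ = 0.16391729; term = 0.16391729²·(1 − 0.20696721)·41000000/909 = 961.08251.
A: Wₕ = 0.29133388; term = 0.29133388²·(1 − 0.08660005)·154000000/676 = 17661.069.
E: Wₕ = 0.18683287; term = 0.18683287²·(1 − 0.22193368)·35100000/1111 = 858.05724.
B: Wₕ = 0.35791595; term = 0.35791595²·(1 − 0.23180396)·66400000/2223 = 2939.4277.
Sum = 22419.636.

22419.6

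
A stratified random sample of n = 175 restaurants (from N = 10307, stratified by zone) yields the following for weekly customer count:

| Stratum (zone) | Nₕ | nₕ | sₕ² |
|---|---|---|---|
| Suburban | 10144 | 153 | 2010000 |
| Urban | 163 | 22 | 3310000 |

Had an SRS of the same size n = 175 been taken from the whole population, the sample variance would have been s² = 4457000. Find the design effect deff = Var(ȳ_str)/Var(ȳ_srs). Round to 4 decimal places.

Var(ȳ_str) = Σ Wₕ²(1−fₕ)sₕ²/nₕ with Wₕ = Nₕ/10307:
  Suburban: (10144/10307)²·(1−153/10144)·2010000/153 = 12533.093
  Urban: (163/10307)²·(1−22/163)·3310000/22 = 32.549737
  → Var(ȳ_str) = 12565.643.
Var(ȳ_srs) = (1 − 175/10307)·4457000/175 = 25036.147.
deff = 12565.643 / 25036.147 = 0.5019.

0.5019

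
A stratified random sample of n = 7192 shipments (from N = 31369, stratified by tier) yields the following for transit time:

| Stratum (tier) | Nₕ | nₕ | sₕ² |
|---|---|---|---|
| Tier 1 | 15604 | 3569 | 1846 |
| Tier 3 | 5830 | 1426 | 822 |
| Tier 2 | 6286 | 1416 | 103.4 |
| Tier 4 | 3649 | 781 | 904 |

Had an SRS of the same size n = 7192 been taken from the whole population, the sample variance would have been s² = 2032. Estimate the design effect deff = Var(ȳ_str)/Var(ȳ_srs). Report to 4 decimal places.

0.5893

Var(ȳ_str) = Σ Wₕ²(1−fₕ)sₕ²/nₕ with Wₕ = Nₕ/31369:
  Tier 1: (15604/31369)²·(1−3569/15604)·1846/3569 = 0.098711065
  Tier 3: (5830/31369)²·(1−1426/5830)·822/1426 = 0.015040657
  Tier 2: (6286/31369)²·(1−1416/6286)·103.4/1416 = 0.0022717434
  Tier 4: (3649/31369)²·(1−781/3649)·904/781 = 0.012310312
  → Var(ȳ_str) = 0.12833378.
Var(ȳ_srs) = (1 − 7192/31369)·2032/7192 = 0.21775882.
deff = 0.12833378 / 0.21775882 = 0.5893.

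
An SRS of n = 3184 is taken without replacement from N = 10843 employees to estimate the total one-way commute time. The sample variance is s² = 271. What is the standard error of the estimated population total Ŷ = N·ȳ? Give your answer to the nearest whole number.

Var(Ŷ) = N²·Var(ȳ) = N²·(1 − n/N)·s²/n.
f = 3184/10843 = 0.29364567; Var(ȳ) = 0.70635433·271/3184 = 0.060119982.
Var(Ŷ) = 10843² · 0.060119982 = 7.0683453 × 10^6.
SE(Ŷ) = √(7.0683453 × 10^6) = 2659.

2659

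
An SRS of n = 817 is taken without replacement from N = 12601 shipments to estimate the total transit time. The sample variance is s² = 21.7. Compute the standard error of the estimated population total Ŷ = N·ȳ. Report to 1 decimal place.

Var(Ŷ) = N²·Var(ȳ) = N²·(1 − n/N)·s²/n.
f = 817/12601 = 0.06483612; Var(ȳ) = 0.93516388·21.7/817 = 0.024838502.
Var(Ŷ) = 12601² · 0.024838502 = 3.9439865 × 10^6.
SE(Ŷ) = √(3.9439865 × 10^6) = 1985.9.

1985.9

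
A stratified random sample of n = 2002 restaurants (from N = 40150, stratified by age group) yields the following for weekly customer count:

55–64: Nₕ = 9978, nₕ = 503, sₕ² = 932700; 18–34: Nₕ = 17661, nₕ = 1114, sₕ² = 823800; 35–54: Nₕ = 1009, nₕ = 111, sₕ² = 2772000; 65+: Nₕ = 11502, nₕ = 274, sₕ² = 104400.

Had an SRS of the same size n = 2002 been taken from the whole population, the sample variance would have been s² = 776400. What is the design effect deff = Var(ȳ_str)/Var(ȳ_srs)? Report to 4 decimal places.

0.7799

Var(ȳ_str) = Σ Wₕ²(1−fₕ)sₕ²/nₕ with Wₕ = Nₕ/40150:
  55–64: (9978/40150)²·(1−503/9978)·932700/503 = 108.74908
  18–34: (17661/40150)²·(1−1114/17661)·823800/1114 = 134.06026
  35–54: (1009/40150)²·(1−111/1009)·2772000/111 = 14.036753
  65+: (11502/40150)²·(1−274/11502)·104400/274 = 30.524925
  → Var(ȳ_str) = 287.37102.
Var(ȳ_srs) = (1 − 2002/40150)·776400/2002 = 368.4747.
deff = 287.37102 / 368.4747 = 0.7799.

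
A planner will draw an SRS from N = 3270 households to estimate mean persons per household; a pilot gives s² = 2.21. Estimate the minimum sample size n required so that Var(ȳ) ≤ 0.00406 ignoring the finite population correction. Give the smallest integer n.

545

Without fpc, n₀ = s²/D = 2.21/0.00406 = 544.3350.
Rounding up, n = 545.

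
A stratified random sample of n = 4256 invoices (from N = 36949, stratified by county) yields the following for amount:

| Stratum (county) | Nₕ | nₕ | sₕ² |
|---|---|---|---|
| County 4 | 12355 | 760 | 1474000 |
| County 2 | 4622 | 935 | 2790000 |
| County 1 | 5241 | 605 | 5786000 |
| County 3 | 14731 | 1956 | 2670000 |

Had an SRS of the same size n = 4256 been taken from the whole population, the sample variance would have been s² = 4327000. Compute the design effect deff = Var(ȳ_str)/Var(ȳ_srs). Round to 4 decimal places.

0.6660

Var(ȳ_str) = Σ Wₕ²(1−fₕ)sₕ²/nₕ with Wₕ = Nₕ/36949:
  County 4: (12355/36949)²·(1−760/12355)·1474000/760 = 203.51293
  County 2: (4622/36949)²·(1−935/4622)·2790000/935 = 37.246914
  County 1: (5241/36949)²·(1−605/5241)·5786000/605 = 170.20616
  County 3: (14731/36949)²·(1−1956/14731)·2670000/1956 = 188.16124
  → Var(ȳ_str) = 599.12724.
Var(ȳ_srs) = (1 − 4256/36949)·4327000/4256 = 899.57497.
deff = 599.12724 / 899.57497 = 0.6660.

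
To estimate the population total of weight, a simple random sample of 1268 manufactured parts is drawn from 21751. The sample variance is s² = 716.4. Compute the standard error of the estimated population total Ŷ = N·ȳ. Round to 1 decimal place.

15865.5

Var(Ŷ) = N²·Var(ȳ) = N²·(1 − n/N)·s²/n.
f = 1268/21751 = 0.05829617; Var(ȳ) = 0.94170383·716.4/1268 = 0.53204781.
Var(Ŷ) = 21751² · 0.53204781 = 2.5171501 × 10^8.
SE(Ŷ) = √(2.5171501 × 10^8) = 15865.5.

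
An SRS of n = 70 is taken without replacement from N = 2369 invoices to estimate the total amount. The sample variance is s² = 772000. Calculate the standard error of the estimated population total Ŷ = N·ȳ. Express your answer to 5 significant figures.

Var(Ŷ) = N²·Var(ȳ) = N²·(1 − n/N)·s²/n.
f = 70/2369 = 0.02954833; Var(ȳ) = 0.97045167·772000/70 = 10702.696.
Var(Ŷ) = 2369² · 10702.696 = 6.0065253 × 10^10.
SE(Ŷ) = √(6.0065253 × 10^10) = 245080.

245080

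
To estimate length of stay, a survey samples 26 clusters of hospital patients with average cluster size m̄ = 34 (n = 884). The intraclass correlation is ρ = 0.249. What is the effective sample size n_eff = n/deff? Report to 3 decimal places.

deff = 1 + (34 − 1)·0.249 = 1 + 8.217 = 9.217.
n_eff = 884 / 9.217 = 95.910.

95.910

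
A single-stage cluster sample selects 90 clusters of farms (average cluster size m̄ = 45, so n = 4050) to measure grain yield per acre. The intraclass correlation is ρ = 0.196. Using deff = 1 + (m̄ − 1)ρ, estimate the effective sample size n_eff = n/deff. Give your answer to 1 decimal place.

deff = 1 + (45 − 1)·0.196 = 1 + 8.624 = 9.624.
n_eff = 4050 / 9.624 = 420.8.

420.8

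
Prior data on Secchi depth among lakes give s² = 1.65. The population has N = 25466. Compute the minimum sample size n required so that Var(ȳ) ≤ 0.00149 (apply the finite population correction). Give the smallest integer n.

Without fpc, n₀ = s²/D = 1.65/0.00149 = 1107.3826.
With fpc, (1 − n/N)·s²/n ≤ D requires n ≥ n₀/(1 + n₀/N) = 1107.3826/(1 + 1107.3826/25466) = 1061.2351.
Rounding up, n = 1062.

1062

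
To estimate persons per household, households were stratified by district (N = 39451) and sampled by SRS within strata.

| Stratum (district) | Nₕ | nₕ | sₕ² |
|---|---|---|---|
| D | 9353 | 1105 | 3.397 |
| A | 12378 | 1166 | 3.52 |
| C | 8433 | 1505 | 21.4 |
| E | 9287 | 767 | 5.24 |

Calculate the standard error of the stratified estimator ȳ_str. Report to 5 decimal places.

Var(ȳ_str) = Σₕ Wₕ²(1 − fₕ)sₕ²/nₕ with Wₕ = Nₕ/N, N = 39451.
D: Wₕ = 0.23707891; term = 0.23707891²·(1 − 0.11814391)·3.397/1105 = 1.5237609 × 10^-4.
A: Wₕ = 0.31375631; term = 0.31375631²·(1 − 0.09419939)·3.52/1166 = 2.6919169 × 10^-4.
C: Wₕ = 0.21375884; term = 0.21375884²·(1 − 0.17846555)·21.4/1505 = 5.3376639 × 10^-4.
E: Wₕ = 0.23540595; term = 0.23540595²·(1 − 0.08258856)·5.24/767 = 3.4732411 × 10^-4.
Sum = 0.0013026583.
SE = √(0.0013026583) = 0.03609.

0.03609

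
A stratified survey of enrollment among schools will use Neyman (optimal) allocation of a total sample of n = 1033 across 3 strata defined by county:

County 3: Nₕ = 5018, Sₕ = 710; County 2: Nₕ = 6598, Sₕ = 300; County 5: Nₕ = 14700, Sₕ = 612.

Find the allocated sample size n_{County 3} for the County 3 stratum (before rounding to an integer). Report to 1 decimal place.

253.1

Neyman allocation: nₕ = n·NₕSₕ / Σⱼ NⱼSⱼ.
Σ NⱼSⱼ = 5018·710 + 6598·300 + 14700·612 = 1.453858 × 10^7.
n_{County 3} = 1033·5018·710 / (1.453858 × 10^7) = 253.1.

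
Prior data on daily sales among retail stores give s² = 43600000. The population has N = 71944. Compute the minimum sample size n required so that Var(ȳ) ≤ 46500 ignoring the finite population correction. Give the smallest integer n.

938

Without fpc, n₀ = s²/D = 43600000/46500 = 937.6344.
Rounding up, n = 938.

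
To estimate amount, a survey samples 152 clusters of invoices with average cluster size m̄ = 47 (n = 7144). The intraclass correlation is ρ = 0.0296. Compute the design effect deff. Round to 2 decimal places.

2.36

deff = 1 + (47 − 1)·0.0296 = 1 + 1.3616 = 2.3616.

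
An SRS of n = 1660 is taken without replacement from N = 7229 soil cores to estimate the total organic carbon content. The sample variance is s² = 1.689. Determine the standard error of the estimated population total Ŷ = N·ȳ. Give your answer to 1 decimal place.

Var(Ŷ) = N²·Var(ȳ) = N²·(1 − n/N)·s²/n.
f = 1660/7229 = 0.22963065; Var(ȳ) = 0.77036935·1.689/1660 = 7.8382761 × 10^-4.
Var(Ŷ) = 7229² · (7.8382761 × 10^-4) = 40961.609.
SE(Ŷ) = √(40961.609) = 202.4.

202.4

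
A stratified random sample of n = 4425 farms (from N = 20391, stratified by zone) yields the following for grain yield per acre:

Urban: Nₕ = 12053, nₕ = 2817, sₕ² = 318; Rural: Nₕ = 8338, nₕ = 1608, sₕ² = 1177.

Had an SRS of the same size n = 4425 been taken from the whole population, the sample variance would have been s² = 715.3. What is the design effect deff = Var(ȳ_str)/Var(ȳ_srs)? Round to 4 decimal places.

1.0193

Var(ȳ_str) = Σ Wₕ²(1−fₕ)sₕ²/nₕ with Wₕ = Nₕ/20391:
  Urban: (12053/20391)²·(1−2817/12053)·318/2817 = 0.030223329
  Rural: (8338/20391)²·(1−1608/8338)·1177/1608 = 0.098784845
  → Var(ȳ_str) = 0.12900817.
Var(ȳ_srs) = (1 − 4425/20391)·715.3/4425 = 0.12657052.
deff = 0.12900817 / 0.12657052 = 1.0193.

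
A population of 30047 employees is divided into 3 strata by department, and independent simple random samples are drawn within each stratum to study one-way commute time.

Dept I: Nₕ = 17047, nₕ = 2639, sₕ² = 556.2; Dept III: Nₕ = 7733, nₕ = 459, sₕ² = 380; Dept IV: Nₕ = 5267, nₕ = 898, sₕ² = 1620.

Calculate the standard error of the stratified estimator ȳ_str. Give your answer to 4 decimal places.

0.3936

Var(ȳ_str) = Σₕ Wₕ²(1 − fₕ)sₕ²/nₕ with Wₕ = Nₕ/N, N = 30047.
Dept I: Wₕ = 0.56734449; term = 0.56734449²·(1 − 0.15480730)·556.2/2639 = 0.057337799.
Dept III: Wₕ = 0.25736346; term = 0.25736346²·(1 − 0.05935601)·380/459 = 0.051581027.
Dept IV: Wₕ = 0.17529204; term = 0.17529204²·(1 − 0.17049554)·1620/898 = 0.045981359.
Sum = 0.15490019.
SE = √(0.15490019) = 0.3936.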